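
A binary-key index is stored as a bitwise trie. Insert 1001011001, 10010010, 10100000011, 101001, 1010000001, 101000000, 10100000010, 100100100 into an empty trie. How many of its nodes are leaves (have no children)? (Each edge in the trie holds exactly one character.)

5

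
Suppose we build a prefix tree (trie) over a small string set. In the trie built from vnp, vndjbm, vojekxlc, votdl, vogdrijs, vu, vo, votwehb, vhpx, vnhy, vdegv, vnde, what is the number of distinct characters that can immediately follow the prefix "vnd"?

2

The children of the "vnd" node are the distinct next characters among strings starting with "vnd".
Characters that immediately follow "vnd" among the stored strings: {e, j}.
That node has 2 child edges.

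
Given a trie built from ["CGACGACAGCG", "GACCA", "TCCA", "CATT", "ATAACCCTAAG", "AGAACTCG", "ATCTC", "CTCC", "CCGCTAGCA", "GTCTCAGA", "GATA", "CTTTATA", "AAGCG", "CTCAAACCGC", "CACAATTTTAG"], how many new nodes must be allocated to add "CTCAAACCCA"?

2

The longest prefix of "CTCAAACCCA" already in the trie is "CTCAAACC" (length 8).
Each of the 2 remaining characters creates one node.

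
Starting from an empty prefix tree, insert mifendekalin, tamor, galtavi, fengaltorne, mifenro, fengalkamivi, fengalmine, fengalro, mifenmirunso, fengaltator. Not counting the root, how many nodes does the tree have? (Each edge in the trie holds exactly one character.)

Trace insertions, counting only characters that open a new branch:
  "mifendekalin" → 12 new (m, i, f, e, n, d, e, k, a, l, i, n)
  "tamor" → 5 new (t, a, m, o, r)
  "galtavi" → 7 new (g, a, l, t, a, v, i)
  "fengaltorne" → 11 new (f, e, n, g, a, l, t, o, r, n, e)
  "mifenro" → prefix "mifen" already present; 2 new (r, o)
  "fengalkamivi" → prefix "fengal" already present; 6 new (k, a, m, i, v, i)
  "fengalmine" → prefix "fengal" already present; 4 new (m, i, n, e)
  "fengalro" → prefix "fengal" already present; 2 new (r, o)
  "mifenmirunso" → prefix "mifen" already present; 7 new (m, i, r, u, n, s, o)
  "fengaltator" → prefix "fengalt" already present; 4 new (a, t, o, r)
Total nodes = 12 + 5 + 7 + 11 + 2 + 6 + 4 + 2 + 7 + 4 = 60

60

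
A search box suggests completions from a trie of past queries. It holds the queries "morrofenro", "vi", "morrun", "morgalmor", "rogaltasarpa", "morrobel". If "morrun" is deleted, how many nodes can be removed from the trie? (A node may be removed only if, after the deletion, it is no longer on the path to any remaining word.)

After clearing the end-marker at "morrun", prune upward until reaching a node still needed by another word.
The suffix "un" (2 nodes) is used only by "morrun"; the node for "morr" still has the child "o", so pruning stops there.
Nodes removed: 2

2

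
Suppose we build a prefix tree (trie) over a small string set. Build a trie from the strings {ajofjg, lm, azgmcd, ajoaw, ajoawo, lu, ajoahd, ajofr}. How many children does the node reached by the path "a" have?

Follow the path "a" to its node, then look at its outgoing edges.
Characters that immediately follow "a" among the stored strings: {j, z}.
That node has 2 child edges.

2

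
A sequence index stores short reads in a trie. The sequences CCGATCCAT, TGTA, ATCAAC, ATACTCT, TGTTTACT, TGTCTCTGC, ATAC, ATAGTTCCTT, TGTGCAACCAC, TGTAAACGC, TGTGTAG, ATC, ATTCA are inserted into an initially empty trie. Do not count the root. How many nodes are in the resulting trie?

Count nodes per top-level branch (shared prefixes stored once):
  'A'-branch (ATAC, ATACTCT, ATAGTTCCTT, ATC, ATCAAC, ATTCA): 21 nodes
  'C'-branch (CCGATCCAT): 9 nodes
  'T'-branch (TGTA, TGTAAACGC, TGTCTCTGC, TGTGCAACCAC, TGTGTAG, TGTTTACT): 31 nodes
Sum: 61

61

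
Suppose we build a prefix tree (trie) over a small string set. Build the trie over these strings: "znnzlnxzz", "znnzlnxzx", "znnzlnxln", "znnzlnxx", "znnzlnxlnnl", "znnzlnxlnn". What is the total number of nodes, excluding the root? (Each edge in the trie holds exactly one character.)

15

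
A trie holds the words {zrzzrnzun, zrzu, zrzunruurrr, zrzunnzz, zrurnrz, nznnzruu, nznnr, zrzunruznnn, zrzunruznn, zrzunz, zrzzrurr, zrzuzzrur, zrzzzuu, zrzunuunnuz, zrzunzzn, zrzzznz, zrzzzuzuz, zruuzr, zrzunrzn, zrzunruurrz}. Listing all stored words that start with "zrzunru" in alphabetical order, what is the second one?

Filter for "zrzunru…" and sort: "zrzunruurrr", "zrzunruurrz", "zrzunruznn", "zrzunruznnn"
The 2nd is zrzunruurrz.

zrzunruurrz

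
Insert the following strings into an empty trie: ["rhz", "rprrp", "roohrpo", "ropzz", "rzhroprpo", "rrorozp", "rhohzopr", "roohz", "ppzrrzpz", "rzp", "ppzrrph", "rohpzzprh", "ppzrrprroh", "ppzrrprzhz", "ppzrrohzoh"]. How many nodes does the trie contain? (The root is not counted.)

67

For each word, the new-node count is its length minus the longest prefix already in the trie:
  "rhz" → 3 new (r, h, z)
  "rprrp" → prefix "r" already present; 4 new (p, r, r, p)
  "roohrpo" → prefix "r" already present; 6 new (o, o, h, r, p, o)
  "ropzz" → prefix "ro" already present; 3 new (p, z, z)
  "rzhroprpo" → prefix "r" already present; 8 new (z, h, r, o, p, r, p, o)
  "rrorozp" → prefix "r" already present; 6 new (r, o, r, o, z, p)
  "rhohzopr" → prefix "rh" already present; 6 new (o, h, z, o, p, r)
  "roohz" → prefix "rooh" already present; 1 new (z)
  "ppzrrzpz" → 8 new (p, p, z, r, r, z, p, z)
  "rzp" → prefix "rz" already present; 1 new (p)
  "ppzrrph" → prefix "ppzrr" already present; 2 new (p, h)
  "rohpzzprh" → prefix "ro" already present; 7 new (h, p, z, z, p, r, h)
  "ppzrrprroh" → prefix "ppzrrp" already present; 4 new (r, r, o, h)
  "ppzrrprzhz" → prefix "ppzrrpr" already present; 3 new (z, h, z)
  "ppzrrohzoh" → prefix "ppzrr" already present; 5 new (o, h, z, o, h)
Total nodes = 3 + 4 + 6 + 3 + 8 + 6 + 6 + 1 + 8 + 1 + 2 + 7 + 4 + 3 + 5 = 67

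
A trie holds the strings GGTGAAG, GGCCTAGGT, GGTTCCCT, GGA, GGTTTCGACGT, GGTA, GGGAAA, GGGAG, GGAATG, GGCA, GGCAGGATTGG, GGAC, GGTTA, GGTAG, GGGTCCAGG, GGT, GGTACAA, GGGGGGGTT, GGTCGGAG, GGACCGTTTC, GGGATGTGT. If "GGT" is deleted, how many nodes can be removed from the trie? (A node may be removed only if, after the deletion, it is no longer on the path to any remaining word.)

0

After clearing the end-marker at "GGT", prune upward until reaching a node still needed by another word.
Every node on "GGT" is still needed (e.g. by "GGTGAAG"), so nothing is freed.
Nodes removed: 0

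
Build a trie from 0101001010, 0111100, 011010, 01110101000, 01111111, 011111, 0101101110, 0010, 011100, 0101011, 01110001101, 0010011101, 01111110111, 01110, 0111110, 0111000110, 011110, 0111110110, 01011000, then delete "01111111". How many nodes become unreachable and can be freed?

1

Walk "01111111" from the leaf back toward the root, removing each node that no remaining word uses.
The suffix "1" (1 node) is used only by "01111111"; the node for "0111111" still has the child "0", so pruning stops there.
Nodes removed: 1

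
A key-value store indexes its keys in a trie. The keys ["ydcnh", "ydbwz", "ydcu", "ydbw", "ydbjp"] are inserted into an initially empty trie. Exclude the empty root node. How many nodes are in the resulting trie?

11

Count nodes per top-level branch (shared prefixes stored once):
  'y'-branch (ydbjp, ydbw, ydbwz, ydcnh, ydcu): 11 nodes
Sum: 11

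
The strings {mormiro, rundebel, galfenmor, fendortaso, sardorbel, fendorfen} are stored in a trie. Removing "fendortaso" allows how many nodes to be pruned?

After clearing the end-marker at "fendortaso", prune upward until reaching a node still needed by another word.
The suffix "taso" (4 nodes) is used only by "fendortaso"; the node for "fendor" still has the child "f", so pruning stops there.
Nodes removed: 4

4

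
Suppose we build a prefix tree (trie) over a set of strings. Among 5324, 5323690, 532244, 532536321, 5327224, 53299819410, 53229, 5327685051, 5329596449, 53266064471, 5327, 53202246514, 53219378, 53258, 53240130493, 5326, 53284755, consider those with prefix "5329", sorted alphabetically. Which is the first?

5329596449

DFS of the "5329" subtree visits, in order: "5329596449", "53299819410"
Position 1: 5329596449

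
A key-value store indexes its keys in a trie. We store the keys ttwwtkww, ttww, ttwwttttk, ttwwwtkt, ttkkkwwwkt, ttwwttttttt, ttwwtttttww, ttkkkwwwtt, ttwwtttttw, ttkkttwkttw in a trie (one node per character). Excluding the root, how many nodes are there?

38

Count nodes per top-level branch (shared prefixes stored once):
  't'-branch (ttkkkwwwkt, ttkkkwwwtt, ttkkttwkttw, ttww, ttwwtkww, ttwwttttk, ttwwttttttt, ttwwtttttw, ttwwtttttww, ttwwwtkt): 38 nodes
Sum: 38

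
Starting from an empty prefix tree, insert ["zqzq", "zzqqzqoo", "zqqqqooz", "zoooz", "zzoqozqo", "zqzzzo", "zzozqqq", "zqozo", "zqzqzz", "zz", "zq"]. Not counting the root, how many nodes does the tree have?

39

For each word, the new-node count is its length minus the longest prefix already in the trie:
  "zqzq" → 4 new (z, q, z, q)
  "zzqqzqoo" → prefix "z" already present; 7 new (z, q, q, z, q, o, o)
  "zqqqqooz" → prefix "zq" already present; 6 new (q, q, q, o, o, z)
  "zoooz" → prefix "z" already present; 4 new (o, o, o, z)
  "zzoqozqo" → prefix "zz" already present; 6 new (o, q, o, z, q, o)
  "zqzzzo" → prefix "zqz" already present; 3 new (z, z, o)
  "zzozqqq" → prefix "zzo" already present; 4 new (z, q, q, q)
  "zqozo" → prefix "zq" already present; 3 new (o, z, o)
  "zqzqzz" → prefix "zqzq" already present; 2 new (z, z)
  "zz" → prefix "zz" already present; 0 new (none)
  "zq" → prefix "zq" already present; 0 new (none)
Total nodes = 4 + 7 + 6 + 4 + 6 + 3 + 4 + 3 + 2 + 0 + 0 = 39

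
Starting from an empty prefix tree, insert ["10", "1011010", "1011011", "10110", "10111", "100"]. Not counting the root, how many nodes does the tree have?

Trie structure (* marks end of a word):
(root)
└─ 1
   └─ 0 *
      ├─ 0 *
      └─ 1
         └─ 1
            ├─ 0 *
            │  └─ 1
            │     ├─ 0 *
            │     └─ 1 *
            └─ 1 *
Counting every labelled node above: 10.

10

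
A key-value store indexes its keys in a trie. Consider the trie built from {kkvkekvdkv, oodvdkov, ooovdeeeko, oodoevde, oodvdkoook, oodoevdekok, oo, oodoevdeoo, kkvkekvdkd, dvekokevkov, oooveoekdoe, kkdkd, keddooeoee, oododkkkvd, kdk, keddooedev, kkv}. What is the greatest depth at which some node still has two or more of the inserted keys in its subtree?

9

Look for the deepest trie node that still has at least two words in its subtree.
"kkvkekvdkd" and "kkvkekvdkv" agree on "kkvkekvdk" (9 characters) before diverging; nothing deeper is shared.
Longest shared-prefix length: 9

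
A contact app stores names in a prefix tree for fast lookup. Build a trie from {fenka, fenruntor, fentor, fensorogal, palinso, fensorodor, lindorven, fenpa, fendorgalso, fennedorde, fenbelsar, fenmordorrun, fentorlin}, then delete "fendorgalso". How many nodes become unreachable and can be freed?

A node on "fendorgalso"'s path can go only if nothing else ends at it or branches off below it.
The suffix "dorgalso" (8 nodes) is used only by "fendorgalso"; the node for "fen" still has the child "k", so pruning stops there.
Nodes removed: 8

8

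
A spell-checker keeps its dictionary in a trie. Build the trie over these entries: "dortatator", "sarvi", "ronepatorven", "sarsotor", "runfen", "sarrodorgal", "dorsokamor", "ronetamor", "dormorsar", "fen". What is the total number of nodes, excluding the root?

66

Trace insertions, counting only characters that open a new branch:
  "dortatator" → 10 new (d, o, r, t, a, t, a, t, o, r)
  "sarvi" → 5 new (s, a, r, v, i)
  "ronepatorven" → 12 new (r, o, n, e, p, a, t, o, r, v, e, n)
  "sarsotor" → prefix "sar" already present; 5 new (s, o, t, o, r)
  "runfen" → prefix "r" already present; 5 new (u, n, f, e, n)
  "sarrodorgal" → prefix "sar" already present; 8 new (r, o, d, o, r, g, a, l)
  "dorsokamor" → prefix "dor" already present; 7 new (s, o, k, a, m, o, r)
  "ronetamor" → prefix "rone" already present; 5 new (t, a, m, o, r)
  "dormorsar" → prefix "dor" already present; 6 new (m, o, r, s, a, r)
  "fen" → 3 new (f, e, n)
Total nodes = 10 + 5 + 12 + 5 + 5 + 8 + 7 + 5 + 6 + 3 = 66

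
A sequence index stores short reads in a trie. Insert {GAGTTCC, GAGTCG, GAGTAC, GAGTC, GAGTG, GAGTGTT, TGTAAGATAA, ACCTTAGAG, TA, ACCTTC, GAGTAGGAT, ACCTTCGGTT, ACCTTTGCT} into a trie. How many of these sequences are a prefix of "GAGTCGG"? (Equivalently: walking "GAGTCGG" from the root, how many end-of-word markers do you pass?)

2

Traverse "GAGTCGG" character by character; count nodes along the way that are marked as word ends.
Prefixes of the query that are stored words: "GAGTC", "GAGTCG"
Count: 2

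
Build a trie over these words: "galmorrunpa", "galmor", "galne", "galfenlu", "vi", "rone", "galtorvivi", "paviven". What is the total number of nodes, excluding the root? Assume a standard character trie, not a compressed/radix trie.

38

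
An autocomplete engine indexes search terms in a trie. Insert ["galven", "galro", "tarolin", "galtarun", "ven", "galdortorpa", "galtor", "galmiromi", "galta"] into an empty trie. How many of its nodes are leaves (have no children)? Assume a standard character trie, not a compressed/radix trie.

Leaves are exactly the stored words that no other stored word extends.
Those words: "galdortorpa", "galmiromi", "galro", "galtarun", "galtor", "galven", "tarolin", "ven"
Leaf count: 8

8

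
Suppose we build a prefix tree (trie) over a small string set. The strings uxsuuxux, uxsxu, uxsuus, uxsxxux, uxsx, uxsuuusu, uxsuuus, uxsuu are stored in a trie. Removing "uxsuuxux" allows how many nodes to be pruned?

3

After clearing the end-marker at "uxsuuxux", prune upward until reaching a node still needed by another word.
The suffix "xux" (3 nodes) is used only by "uxsuuxux"; the node for "uxsuu" still has the child "s", so pruning stops there.
Nodes removed: 3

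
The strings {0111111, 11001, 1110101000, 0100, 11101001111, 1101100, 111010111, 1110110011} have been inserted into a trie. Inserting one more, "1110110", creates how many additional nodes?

0

Every character of "1110110" already lies on an existing path (it is a prefix of some stored word).
No new nodes are needed: 0.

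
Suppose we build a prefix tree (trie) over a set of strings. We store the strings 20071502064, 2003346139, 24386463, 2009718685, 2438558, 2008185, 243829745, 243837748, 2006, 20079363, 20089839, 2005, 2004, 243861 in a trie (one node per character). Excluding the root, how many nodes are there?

For each word, the new-node count is its length minus the longest prefix already in the trie:
  "20071502064" → 11 new (2, 0, 0, 7, 1, 5, 0, 2, 0, 6, 4)
  "2003346139" → prefix "200" already present; 7 new (3, 3, 4, 6, 1, 3, 9)
  "24386463" → prefix "2" already present; 7 new (4, 3, 8, 6, 4, 6, 3)
  "2009718685" → prefix "200" already present; 7 new (9, 7, 1, 8, 6, 8, 5)
  "2438558" → prefix "2438" already present; 3 new (5, 5, 8)
  "2008185" → prefix "200" already present; 4 new (8, 1, 8, 5)
  "243829745" → prefix "2438" already present; 5 new (2, 9, 7, 4, 5)
  "243837748" → prefix "2438" already present; 5 new (3, 7, 7, 4, 8)
  "2006" → prefix "200" already present; 1 new (6)
  "20079363" → prefix "2007" already present; 4 new (9, 3, 6, 3)
  "20089839" → prefix "2008" already present; 4 new (9, 8, 3, 9)
  "2005" → prefix "200" already present; 1 new (5)
  "2004" → prefix "200" already present; 1 new (4)
  "243861" → prefix "24386" already present; 1 new (1)
Total nodes = 11 + 7 + 7 + 7 + 3 + 4 + 5 + 5 + 1 + 4 + 4 + 1 + 1 + 1 = 61

61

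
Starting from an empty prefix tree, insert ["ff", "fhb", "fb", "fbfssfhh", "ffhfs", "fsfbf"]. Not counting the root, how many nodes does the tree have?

18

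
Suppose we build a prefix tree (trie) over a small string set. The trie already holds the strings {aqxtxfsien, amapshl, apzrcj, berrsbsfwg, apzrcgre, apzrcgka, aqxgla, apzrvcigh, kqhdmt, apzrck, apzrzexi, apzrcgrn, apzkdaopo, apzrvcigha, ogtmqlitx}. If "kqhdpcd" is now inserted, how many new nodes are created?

The longest prefix of "kqhdpcd" already in the trie is "kqhd" (length 4).
So 7 − 4 = 3 new nodes.

3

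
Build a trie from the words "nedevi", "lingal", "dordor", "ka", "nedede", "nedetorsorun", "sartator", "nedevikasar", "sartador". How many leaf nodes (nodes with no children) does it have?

8

A leaf is a node with no children — equivalently, the end of a word that is not a proper prefix of any other stored word.
Those words: "dordor", "ka", "lingal", "nedede", "nedetorsorun", "nedevikasar", "sartador", "sartator"
Leaf count: 8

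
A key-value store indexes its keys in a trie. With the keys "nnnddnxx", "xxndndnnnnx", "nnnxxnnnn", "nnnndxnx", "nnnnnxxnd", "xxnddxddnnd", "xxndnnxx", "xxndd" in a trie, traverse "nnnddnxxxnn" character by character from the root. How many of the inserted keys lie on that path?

Check each prefix of "nnnddnxxxnn" against the stored set — each match is an end-marker on the path.
Prefixes of the query that are stored words: "nnnddnxx"
Count: 1

1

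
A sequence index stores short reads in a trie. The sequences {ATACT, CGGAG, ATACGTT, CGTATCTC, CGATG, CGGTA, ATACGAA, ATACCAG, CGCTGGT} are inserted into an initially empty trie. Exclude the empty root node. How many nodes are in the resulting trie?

34

For each word, the new-node count is its length minus the longest prefix already in the trie:
  "ATACT" → 5 new (A, T, A, C, T)
  "CGGAG" → 5 new (C, G, G, A, G)
  "ATACGTT" → prefix "ATAC" already present; 3 new (G, T, T)
  "CGTATCTC" → prefix "CG" already present; 6 new (T, A, T, C, T, C)
  "CGATG" → prefix "CG" already present; 3 new (A, T, G)
  "CGGTA" → prefix "CGG" already present; 2 new (T, A)
  "ATACGAA" → prefix "ATACG" already present; 2 new (A, A)
  "ATACCAG" → prefix "ATAC" already present; 3 new (C, A, G)
  "CGCTGGT" → prefix "CG" already present; 5 new (C, T, G, G, T)
Total nodes = 5 + 5 + 3 + 6 + 3 + 2 + 2 + 3 + 5 = 34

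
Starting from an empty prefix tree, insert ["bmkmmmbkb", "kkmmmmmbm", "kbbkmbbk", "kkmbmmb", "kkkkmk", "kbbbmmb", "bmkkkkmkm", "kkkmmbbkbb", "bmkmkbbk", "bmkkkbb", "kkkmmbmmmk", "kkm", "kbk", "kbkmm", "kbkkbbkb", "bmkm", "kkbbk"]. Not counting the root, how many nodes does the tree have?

71

Count nodes per top-level branch (shared prefixes stored once):
  'b'-branch (bmkkkbb, bmkkkkmkm, bmkm, bmkmkbbk, bmkmmmbkb): 21 nodes
  'k'-branch (kbbbmmb, kbbkmbbk, kbk, kbkkbbkb, kbkmm, kkbbk, kkkkmk, kkkmmbbkbb, kkkmmbmmmk, kkm, kkmbmmb, kkmmmmmbm): 50 nodes
Sum: 71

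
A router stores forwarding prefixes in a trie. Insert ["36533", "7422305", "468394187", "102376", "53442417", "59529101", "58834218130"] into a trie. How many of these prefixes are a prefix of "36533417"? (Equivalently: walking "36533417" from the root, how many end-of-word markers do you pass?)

Traverse "36533417" character by character; count nodes along the way that are marked as word ends.
Prefixes of the query that are stored words: "36533"
Count: 1

1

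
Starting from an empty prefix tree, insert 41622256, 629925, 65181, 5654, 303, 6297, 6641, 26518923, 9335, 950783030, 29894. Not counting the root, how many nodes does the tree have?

53

Insert word by word; a character creates a node only if that edge doesn't already exist:
  "41622256" → 8 new (4, 1, 6, 2, 2, 2, 5, 6)
  "629925" → 6 new (6, 2, 9, 9, 2, 5)
  "65181" → prefix "6" already present; 4 new (5, 1, 8, 1)
  "5654" → 4 new (5, 6, 5, 4)
  "303" → 3 new (3, 0, 3)
  "6297" → prefix "629" already present; 1 new (7)
  "6641" → prefix "6" already present; 3 new (6, 4, 1)
  "26518923" → 8 new (2, 6, 5, 1, 8, 9, 2, 3)
  "9335" → 4 new (9, 3, 3, 5)
  "950783030" → prefix "9" already present; 8 new (5, 0, 7, 8, 3, 0, 3, 0)
  "29894" → prefix "2" already present; 4 new (9, 8, 9, 4)
Total nodes = 8 + 6 + 4 + 4 + 3 + 1 + 3 + 8 + 4 + 8 + 4 = 53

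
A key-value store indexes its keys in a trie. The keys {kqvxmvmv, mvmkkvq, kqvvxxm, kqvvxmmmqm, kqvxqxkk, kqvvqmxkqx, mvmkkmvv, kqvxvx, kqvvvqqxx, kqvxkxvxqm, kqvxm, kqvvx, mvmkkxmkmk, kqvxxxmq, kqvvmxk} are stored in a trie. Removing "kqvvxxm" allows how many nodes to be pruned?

2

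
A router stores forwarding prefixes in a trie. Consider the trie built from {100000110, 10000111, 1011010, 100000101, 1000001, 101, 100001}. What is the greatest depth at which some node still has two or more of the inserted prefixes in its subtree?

Look for the deepest trie node that still has at least two words in its subtree.
"1000001" and "100000101" agree on "1000001" (7 characters) before diverging; nothing deeper is shared.
Longest shared-prefix length: 7

7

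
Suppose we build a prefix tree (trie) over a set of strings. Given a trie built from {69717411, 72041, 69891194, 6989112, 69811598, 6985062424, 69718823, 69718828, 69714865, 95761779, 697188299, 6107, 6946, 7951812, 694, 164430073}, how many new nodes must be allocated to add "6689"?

"6" is already a path in the trie; the remaining "689" must be added.
Each of the 3 remaining characters creates one node.

3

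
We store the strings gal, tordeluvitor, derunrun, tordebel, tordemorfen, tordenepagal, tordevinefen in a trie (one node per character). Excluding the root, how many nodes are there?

46

Trace insertions, counting only characters that open a new branch:
  "gal" → 3 new (g, a, l)
  "tordeluvitor" → 12 new (t, o, r, d, e, l, u, v, i, t, o, r)
  "derunrun" → 8 new (d, e, r, u, n, r, u, n)
  "tordebel" → prefix "torde" already present; 3 new (b, e, l)
  "tordemorfen" → prefix "torde" already present; 6 new (m, o, r, f, e, n)
  "tordenepagal" → prefix "torde" already present; 7 new (n, e, p, a, g, a, l)
  "tordevinefen" → prefix "torde" already present; 7 new (v, i, n, e, f, e, n)
Total nodes = 3 + 12 + 8 + 3 + 6 + 7 + 7 = 46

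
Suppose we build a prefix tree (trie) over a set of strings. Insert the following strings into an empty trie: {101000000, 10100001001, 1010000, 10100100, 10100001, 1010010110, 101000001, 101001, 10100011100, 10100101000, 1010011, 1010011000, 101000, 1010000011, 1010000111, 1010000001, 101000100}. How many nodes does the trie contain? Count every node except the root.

Trace insertions, counting only characters that open a new branch:
  "101000000" → 9 new (1, 0, 1, 0, 0, 0, 0, 0, 0)
  "10100001001" → prefix "1010000" already present; 4 new (1, 0, 0, 1)
  "1010000" → prefix "1010000" already present; 0 new (none)
  "10100100" → prefix "10100" already present; 3 new (1, 0, 0)
  "10100001" → prefix "10100001" already present; 0 new (none)
  "1010010110" → prefix "1010010" already present; 3 new (1, 1, 0)
  "101000001" → prefix "10100000" already present; 1 new (1)
  "101001" → prefix "101001" already present; 0 new (none)
  "10100011100" → prefix "101000" already present; 5 new (1, 1, 1, 0, 0)
  "10100101000" → prefix "10100101" already present; 3 new (0, 0, 0)
  "1010011" → prefix "101001" already present; 1 new (1)
  "1010011000" → prefix "1010011" already present; 3 new (0, 0, 0)
  "101000" → prefix "101000" already present; 0 new (none)
  "1010000011" → prefix "101000001" already present; 1 new (1)
  "1010000111" → prefix "10100001" already present; 2 new (1, 1)
  "1010000001" → prefix "101000000" already present; 1 new (1)
  "101000100" → prefix "1010001" already present; 2 new (0, 0)
Total nodes = 9 + 4 + 0 + 3 + 0 + 3 + 1 + 0 + 5 + 3 + 1 + 3 + 0 + 1 + 2 + 1 + 2 = 38

38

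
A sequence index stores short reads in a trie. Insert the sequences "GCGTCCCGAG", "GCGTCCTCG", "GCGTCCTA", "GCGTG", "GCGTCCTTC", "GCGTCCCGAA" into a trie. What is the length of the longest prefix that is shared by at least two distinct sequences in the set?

Equivalently: take the maximum, over all pairs, of their longest common prefix length.
"GCGTCCCGAA" and "GCGTCCCGAG" agree on "GCGTCCCGA" (9 characters) before diverging; nothing deeper is shared.
Longest shared-prefix length: 9

9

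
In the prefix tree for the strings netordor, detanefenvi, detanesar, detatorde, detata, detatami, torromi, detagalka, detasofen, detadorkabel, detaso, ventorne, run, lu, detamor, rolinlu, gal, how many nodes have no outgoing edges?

15

A leaf is a node with no children — equivalently, the end of a word that is not a proper prefix of any other stored word.
Those words: "detadorkabel", "detagalka", "detamor", "detanefenvi", "detanesar", "detasofen", "detatami", "detatorde", "gal", "lu", "netordor", "rolinlu", "run", "torromi", "ventorne"
Leaf count: 15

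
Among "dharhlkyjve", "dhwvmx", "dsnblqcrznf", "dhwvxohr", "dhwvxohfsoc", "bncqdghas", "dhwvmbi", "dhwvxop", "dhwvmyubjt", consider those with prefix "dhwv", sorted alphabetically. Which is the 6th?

Words with prefix "dhwv", in lexicographic order: "dhwvmbi", "dhwvmx", "dhwvmyubjt", "dhwvxohfsoc", "dhwvxohr", "dhwvxop"
The 6th is dhwvxop.

dhwvxop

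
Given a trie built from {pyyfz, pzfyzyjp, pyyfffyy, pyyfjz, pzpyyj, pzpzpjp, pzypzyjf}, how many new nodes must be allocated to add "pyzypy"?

4

"py" is already a path in the trie; the remaining "zypy" must be added.
So 6 − 2 = 4 new nodes.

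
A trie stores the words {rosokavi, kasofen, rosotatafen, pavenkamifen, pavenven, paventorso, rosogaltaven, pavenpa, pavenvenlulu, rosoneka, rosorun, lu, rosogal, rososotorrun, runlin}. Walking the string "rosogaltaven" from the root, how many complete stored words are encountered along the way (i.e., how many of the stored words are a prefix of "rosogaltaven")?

2

Check each prefix of "rosogaltaven" against the stored set — each match is an end-marker on the path.
Prefixes of the query that are stored words: "rosogal", "rosogaltaven"
Count: 2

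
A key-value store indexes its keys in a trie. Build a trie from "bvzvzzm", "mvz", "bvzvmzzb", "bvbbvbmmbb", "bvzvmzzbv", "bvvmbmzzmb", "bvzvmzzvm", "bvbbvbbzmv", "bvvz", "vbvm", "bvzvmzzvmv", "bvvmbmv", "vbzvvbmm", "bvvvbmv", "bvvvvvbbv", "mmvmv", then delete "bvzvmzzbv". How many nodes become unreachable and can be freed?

1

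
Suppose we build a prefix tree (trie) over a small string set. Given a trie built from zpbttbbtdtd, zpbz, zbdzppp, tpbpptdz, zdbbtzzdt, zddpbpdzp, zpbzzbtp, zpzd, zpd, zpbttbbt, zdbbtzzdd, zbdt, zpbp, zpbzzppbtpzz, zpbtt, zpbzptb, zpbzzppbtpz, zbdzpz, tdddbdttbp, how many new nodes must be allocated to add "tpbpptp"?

1

Walking "tpbpptp" from the root, the first 6 characters ("tpbppt") follow existing edges; "p" is the first miss.
So 7 − 6 = 1 new nodes.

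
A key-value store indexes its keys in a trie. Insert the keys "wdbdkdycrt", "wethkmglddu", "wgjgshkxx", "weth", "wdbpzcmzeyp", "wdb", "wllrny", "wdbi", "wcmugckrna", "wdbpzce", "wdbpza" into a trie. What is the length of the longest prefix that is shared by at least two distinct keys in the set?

Equivalently: take the maximum, over all pairs, of their longest common prefix length.
e.g. "wdbpzce" and "wdbpzcmzeyp" share the prefix "wdbpzc" of length 6; no pair shares a longer one.
Longest shared-prefix length: 6

6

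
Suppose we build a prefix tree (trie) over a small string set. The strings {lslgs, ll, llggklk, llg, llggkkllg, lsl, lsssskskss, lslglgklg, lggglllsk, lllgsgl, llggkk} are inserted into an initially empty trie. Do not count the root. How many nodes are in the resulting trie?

Count nodes per top-level branch (shared prefixes stored once):
  'l'-branch (lggglllsk, ll, llg, llggkk, llggkkllg, llggklk, lllgsgl, lsl, lslglgklg, lslgs, lsssskskss): 41 nodes
Sum: 41

41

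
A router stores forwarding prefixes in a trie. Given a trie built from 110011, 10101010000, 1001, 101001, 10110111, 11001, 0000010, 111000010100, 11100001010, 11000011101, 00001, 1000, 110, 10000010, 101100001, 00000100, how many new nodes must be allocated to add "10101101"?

Walking "10101101" from the root, the first 5 characters ("10101") follow existing edges; "1" is the first miss.
New nodes needed: |"10101101"| − 5 = 8 − 5 = 3.

3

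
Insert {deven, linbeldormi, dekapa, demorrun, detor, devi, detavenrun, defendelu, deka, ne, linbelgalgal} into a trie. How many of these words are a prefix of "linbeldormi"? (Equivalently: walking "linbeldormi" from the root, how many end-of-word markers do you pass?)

Traverse "linbeldormi" character by character; count nodes along the way that are marked as word ends.
Prefixes of the query that are stored words: "linbeldormi"
Count: 1

1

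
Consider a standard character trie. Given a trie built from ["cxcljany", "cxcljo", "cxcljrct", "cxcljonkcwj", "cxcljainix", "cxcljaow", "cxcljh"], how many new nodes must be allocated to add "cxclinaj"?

4

Walking "cxclinaj" from the root, the first 4 characters ("cxcl") follow existing edges; "i" is the first miss.
So 8 − 4 = 4 new nodes.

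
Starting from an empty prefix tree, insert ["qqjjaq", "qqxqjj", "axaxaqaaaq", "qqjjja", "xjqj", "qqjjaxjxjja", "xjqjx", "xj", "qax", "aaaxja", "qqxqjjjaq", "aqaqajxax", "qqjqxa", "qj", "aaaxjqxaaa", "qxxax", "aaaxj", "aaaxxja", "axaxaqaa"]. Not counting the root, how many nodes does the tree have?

Count nodes per top-level branch (shared prefixes stored once):
  'a'-branch (aaaxj, aaaxja, aaaxjqxaaa, aaaxxja, aqaqajxax, axaxaqaa, axaxaqaaaq): 31 nodes
  'q'-branch (qax, qj, qqjjaq, qqjjaxjxjja, qqjjja, qqjqxa, qqxqjj, qqxqjjjaq, qxxax): 31 nodes
  'x'-branch (xj, xjqj, xjqjx): 5 nodes
Sum: 67

67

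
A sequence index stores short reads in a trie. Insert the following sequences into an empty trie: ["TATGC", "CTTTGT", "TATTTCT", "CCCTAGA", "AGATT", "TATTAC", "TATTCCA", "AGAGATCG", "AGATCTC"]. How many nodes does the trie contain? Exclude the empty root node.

Insert word by word; a character creates a node only if that edge doesn't already exist:
  "TATGC" → 5 new (T, A, T, G, C)
  "CTTTGT" → 6 new (C, T, T, T, G, T)
  "TATTTCT" → prefix "TAT" already present; 4 new (T, T, C, T)
  "CCCTAGA" → prefix "C" already present; 6 new (C, C, T, A, G, A)
  "AGATT" → 5 new (A, G, A, T, T)
  "TATTAC" → prefix "TATT" already present; 2 new (A, C)
  "TATTCCA" → prefix "TATT" already present; 3 new (C, C, A)
  "AGAGATCG" → prefix "AGA" already present; 5 new (G, A, T, C, G)
  "AGATCTC" → prefix "AGAT" already present; 3 new (C, T, C)
Total nodes = 5 + 6 + 4 + 6 + 5 + 2 + 3 + 5 + 3 = 39

39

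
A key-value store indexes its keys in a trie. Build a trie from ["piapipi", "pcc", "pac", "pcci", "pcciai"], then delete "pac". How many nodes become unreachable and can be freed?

2

After clearing the end-marker at "pac", prune upward until reaching a node still needed by another word.
The suffix "ac" (2 nodes) is used only by "pac"; the node for "p" still has the child "i", so pruning stops there.
Nodes removed: 2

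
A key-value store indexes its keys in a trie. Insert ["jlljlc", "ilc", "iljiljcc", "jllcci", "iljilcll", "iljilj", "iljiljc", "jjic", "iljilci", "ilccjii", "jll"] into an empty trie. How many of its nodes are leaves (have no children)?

Leaves are exactly the stored words that no other stored word extends.
Those words: "ilccjii", "iljilci", "iljilcll", "iljiljcc", "jjic", "jllcci", "jlljlc"
Leaf count: 7

7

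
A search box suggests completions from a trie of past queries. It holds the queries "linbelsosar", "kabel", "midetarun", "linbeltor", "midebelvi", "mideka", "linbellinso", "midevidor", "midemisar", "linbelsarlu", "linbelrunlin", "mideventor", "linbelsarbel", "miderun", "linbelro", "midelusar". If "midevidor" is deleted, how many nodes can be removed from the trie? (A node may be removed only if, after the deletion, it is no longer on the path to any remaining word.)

4

After clearing the end-marker at "midevidor", prune upward until reaching a node still needed by another word.
The suffix "idor" (4 nodes) is used only by "midevidor"; the node for "midev" still has the child "e", so pruning stops there.
Nodes removed: 4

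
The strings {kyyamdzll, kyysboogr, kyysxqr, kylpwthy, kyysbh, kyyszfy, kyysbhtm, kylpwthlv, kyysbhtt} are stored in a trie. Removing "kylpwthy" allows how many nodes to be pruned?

A node on "kylpwthy"'s path can go only if nothing else ends at it or branches off below it.
The suffix "y" (1 node) is used only by "kylpwthy"; the node for "kylpwth" still has the child "l", so pruning stops there.
Nodes removed: 1

1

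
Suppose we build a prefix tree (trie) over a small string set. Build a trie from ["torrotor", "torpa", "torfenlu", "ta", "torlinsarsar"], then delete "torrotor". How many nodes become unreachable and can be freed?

5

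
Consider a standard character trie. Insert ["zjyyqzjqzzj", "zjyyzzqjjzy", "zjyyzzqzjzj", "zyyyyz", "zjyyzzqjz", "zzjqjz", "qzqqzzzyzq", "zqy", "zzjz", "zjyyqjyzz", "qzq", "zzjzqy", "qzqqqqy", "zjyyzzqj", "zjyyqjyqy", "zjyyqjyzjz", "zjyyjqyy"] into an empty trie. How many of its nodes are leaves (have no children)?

A leaf is a node with no children — equivalently, the end of a word that is not a proper prefix of any other stored word.
Those words: "qzqqqqy", "qzqqzzzyzq", "zjyyjqyy", "zjyyqjyqy", "zjyyqjyzjz", "zjyyqjyzz", "zjyyqzjqzzj", "zjyyzzqjjzy", "zjyyzzqjz", "zjyyzzqzjzj", "zqy", "zyyyyz", "zzjqjz", "zzjzqy"
Leaf count: 14

14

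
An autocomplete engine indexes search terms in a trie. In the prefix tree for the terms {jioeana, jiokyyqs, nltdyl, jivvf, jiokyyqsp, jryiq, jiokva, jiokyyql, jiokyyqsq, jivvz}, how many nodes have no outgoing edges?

9

Leaves are exactly the stored words that no other stored word extends.
Those words: "jioeana", "jiokva", "jiokyyql", "jiokyyqsp", "jiokyyqsq", "jivvf", "jivvz", "jryiq", "nltdyl"
Leaf count: 9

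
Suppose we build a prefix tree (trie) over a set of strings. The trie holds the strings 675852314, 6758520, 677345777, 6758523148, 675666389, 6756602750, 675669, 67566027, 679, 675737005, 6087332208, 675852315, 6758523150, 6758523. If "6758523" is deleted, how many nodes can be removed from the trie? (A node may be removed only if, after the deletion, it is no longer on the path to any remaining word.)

0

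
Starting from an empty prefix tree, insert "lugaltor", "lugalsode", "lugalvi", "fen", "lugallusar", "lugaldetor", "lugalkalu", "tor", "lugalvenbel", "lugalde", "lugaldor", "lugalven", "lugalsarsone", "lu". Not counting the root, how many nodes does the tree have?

47

Insert word by word; a character creates a node only if that edge doesn't already exist:
  "lugaltor" → 8 new (l, u, g, a, l, t, o, r)
  "lugalsode" → prefix "lugal" already present; 4 new (s, o, d, e)
  "lugalvi" → prefix "lugal" already present; 2 new (v, i)
  "fen" → 3 new (f, e, n)
  "lugallusar" → prefix "lugal" already present; 5 new (l, u, s, a, r)
  "lugaldetor" → prefix "lugal" already present; 5 new (d, e, t, o, r)
  "lugalkalu" → prefix "lugal" already present; 4 new (k, a, l, u)
  "tor" → 3 new (t, o, r)
  "lugalvenbel" → prefix "lugalv" already present; 5 new (e, n, b, e, l)
  "lugalde" → prefix "lugalde" already present; 0 new (none)
  "lugaldor" → prefix "lugald" already present; 2 new (o, r)
  "lugalven" → prefix "lugalven" already present; 0 new (none)
  "lugalsarsone" → prefix "lugals" already present; 6 new (a, r, s, o, n, e)
  "lu" → prefix "lu" already present; 0 new (none)
Total nodes = 8 + 4 + 2 + 3 + 5 + 5 + 4 + 3 + 5 + 0 + 2 + 0 + 6 + 0 = 47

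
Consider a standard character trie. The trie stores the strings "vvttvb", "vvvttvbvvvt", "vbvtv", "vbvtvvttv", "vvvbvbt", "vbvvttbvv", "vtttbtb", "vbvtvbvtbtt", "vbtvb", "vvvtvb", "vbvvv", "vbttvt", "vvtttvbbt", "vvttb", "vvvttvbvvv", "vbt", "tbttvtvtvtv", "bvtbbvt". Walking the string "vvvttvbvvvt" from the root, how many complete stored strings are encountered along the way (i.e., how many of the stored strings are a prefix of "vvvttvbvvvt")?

Walk "vvvttvbvvvt" from the root; an end-of-word marker is hit whenever a stored word is a prefix of "vvvttvbvvvt".
Prefixes of the query that are stored words: "vvvttvbvvv", "vvvttvbvvvt"
Count: 2

2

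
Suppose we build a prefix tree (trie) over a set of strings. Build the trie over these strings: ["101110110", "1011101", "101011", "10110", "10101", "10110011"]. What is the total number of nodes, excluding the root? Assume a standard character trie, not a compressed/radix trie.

16

For each word, the new-node count is its length minus the longest prefix already in the trie:
  "101110110" → 9 new (1, 0, 1, 1, 1, 0, 1, 1, 0)
  "1011101" → prefix "1011101" already present; 0 new (none)
  "101011" → prefix "101" already present; 3 new (0, 1, 1)
  "10110" → prefix "1011" already present; 1 new (0)
  "10101" → prefix "10101" already present; 0 new (none)
  "10110011" → prefix "10110" already present; 3 new (0, 1, 1)
Total nodes = 9 + 0 + 3 + 1 + 0 + 3 = 16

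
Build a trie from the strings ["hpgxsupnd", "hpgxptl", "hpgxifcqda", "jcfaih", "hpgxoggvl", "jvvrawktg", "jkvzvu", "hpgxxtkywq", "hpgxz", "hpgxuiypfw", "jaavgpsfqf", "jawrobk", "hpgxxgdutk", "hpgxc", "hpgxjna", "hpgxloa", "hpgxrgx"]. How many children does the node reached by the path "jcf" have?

1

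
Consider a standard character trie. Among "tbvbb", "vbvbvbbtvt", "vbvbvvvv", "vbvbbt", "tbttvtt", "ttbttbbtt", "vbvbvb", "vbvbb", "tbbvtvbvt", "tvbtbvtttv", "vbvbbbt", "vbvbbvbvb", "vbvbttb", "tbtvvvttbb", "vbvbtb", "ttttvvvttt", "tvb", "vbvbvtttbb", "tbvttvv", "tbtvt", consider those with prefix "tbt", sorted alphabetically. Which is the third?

tbtvvvttbb

Words with prefix "tbt", in lexicographic order: "tbttvtt", "tbtvt", "tbtvvvttbb"
The 3rd is tbtvvvttbb.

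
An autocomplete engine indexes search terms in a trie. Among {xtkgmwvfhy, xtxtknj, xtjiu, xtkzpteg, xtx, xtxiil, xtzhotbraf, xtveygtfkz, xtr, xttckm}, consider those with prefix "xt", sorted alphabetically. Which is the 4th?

xtr

Words with prefix "xt", in lexicographic order: "xtjiu", "xtkgmwvfhy", "xtkzpteg", "xtr", "xttckm", "xtveygtfkz", "xtx", "xtxiil", "xtxtknj", "xtzhotbraf"
The 4th is xtr.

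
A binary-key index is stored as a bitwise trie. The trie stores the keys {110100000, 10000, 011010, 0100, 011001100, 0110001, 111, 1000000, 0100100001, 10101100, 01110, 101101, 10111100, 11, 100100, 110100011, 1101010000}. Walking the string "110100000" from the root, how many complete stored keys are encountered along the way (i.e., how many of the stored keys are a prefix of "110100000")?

2

Walk "110100000" from the root; an end-of-word marker is hit whenever a stored word is a prefix of "110100000".
Prefixes of the query that are stored words: "11", "110100000"
Count: 2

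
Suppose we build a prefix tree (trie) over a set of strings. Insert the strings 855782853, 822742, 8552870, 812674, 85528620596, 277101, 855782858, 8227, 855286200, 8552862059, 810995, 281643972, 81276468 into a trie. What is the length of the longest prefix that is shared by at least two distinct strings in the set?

10

Look for the deepest trie node that still has at least two words in its subtree.
"8552862059" and "85528620596" agree on "8552862059" (10 characters) before diverging; nothing deeper is shared.
Longest shared-prefix length: 10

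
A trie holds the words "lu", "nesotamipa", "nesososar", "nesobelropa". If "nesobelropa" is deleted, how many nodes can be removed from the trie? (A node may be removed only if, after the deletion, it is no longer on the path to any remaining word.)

7

A node on "nesobelropa"'s path can go only if nothing else ends at it or branches off below it.
The suffix "belropa" (7 nodes) is used only by "nesobelropa"; the node for "neso" still has the child "t", so pruning stops there.
Nodes removed: 7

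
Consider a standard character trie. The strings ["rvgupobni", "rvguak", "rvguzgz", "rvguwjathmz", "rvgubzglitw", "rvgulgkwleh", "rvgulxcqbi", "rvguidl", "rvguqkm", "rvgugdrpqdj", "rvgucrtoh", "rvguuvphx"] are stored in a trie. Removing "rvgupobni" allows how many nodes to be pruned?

After clearing the end-marker at "rvgupobni", prune upward until reaching a node still needed by another word.
The suffix "pobni" (5 nodes) is used only by "rvgupobni"; the node for "rvgu" still has the child "a", so pruning stops there.
Nodes removed: 5

5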